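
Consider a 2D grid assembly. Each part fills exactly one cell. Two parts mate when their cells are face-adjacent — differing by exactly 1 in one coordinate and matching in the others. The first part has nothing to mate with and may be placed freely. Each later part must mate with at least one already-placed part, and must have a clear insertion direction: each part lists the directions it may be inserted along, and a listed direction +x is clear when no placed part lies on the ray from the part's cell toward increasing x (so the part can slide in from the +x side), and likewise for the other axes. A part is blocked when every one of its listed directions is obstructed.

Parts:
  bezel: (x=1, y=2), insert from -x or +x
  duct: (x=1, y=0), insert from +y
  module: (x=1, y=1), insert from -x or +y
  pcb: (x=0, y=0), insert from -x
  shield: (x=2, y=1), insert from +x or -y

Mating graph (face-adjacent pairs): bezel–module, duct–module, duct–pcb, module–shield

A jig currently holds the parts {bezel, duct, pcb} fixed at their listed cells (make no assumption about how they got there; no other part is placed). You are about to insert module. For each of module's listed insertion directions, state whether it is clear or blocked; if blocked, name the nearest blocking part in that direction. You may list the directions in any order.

-x: ray from module(1, 1) has no placed part ⇒ clear
+y: nearest on ray is bezel@(1, 2) ⇒ blocked

+y: blocked by bezel; -x: clear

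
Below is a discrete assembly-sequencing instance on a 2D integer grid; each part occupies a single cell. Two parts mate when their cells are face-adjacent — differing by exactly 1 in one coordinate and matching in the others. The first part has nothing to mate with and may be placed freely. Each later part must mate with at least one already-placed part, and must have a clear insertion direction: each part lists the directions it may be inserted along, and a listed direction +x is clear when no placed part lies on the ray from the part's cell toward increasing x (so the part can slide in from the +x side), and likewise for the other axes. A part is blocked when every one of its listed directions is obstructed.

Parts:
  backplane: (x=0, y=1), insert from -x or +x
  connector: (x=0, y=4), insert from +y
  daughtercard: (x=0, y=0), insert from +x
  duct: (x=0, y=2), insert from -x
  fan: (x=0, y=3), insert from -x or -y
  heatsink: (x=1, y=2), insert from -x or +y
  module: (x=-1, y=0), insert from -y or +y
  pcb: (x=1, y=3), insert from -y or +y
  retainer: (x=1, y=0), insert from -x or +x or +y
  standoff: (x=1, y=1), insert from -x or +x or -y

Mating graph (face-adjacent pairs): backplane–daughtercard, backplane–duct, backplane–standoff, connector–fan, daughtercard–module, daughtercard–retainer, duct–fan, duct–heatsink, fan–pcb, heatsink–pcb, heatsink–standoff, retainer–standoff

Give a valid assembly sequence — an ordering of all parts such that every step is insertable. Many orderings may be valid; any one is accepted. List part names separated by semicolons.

1. daughtercard@(0, 0) [+x clear] — {daughtercard}
2. backplane@(0, 1) [-x clear] — {backplane, daughtercard}
3. duct@(0, 2) [-x clear] — {backplane, daughtercard, duct}
4. fan@(0, 3) [-x clear] — {backplane, daughtercard, duct, fan}
5. heatsink@(1, 2) [+y clear] — {backplane, daughtercard, duct, fan, heatsink}
6. pcb@(1, 3) [+y clear] — {backplane, daughtercard, duct, fan, heatsink, pcb}
7. module@(-1, 0) [-y clear] — {backplane, daughtercard, duct, fan, heatsink, module, pcb}
8. connector@(0, 4) [+y clear] — {backplane, connector, daughtercard, duct, fan, heatsink, module, pcb}
9. retainer@(1, 0) [+x clear] — {backplane, connector, daughtercard, duct, fan, heatsink, module, pcb, retainer}
10. standoff@(1, 1) [+x clear] — {backplane, connector, daughtercard, duct, fan, heatsink, module, pcb, retainer, standoff}

daughtercard; backplane; duct; fan; heatsink; pcb; module; connector; retainer; standoff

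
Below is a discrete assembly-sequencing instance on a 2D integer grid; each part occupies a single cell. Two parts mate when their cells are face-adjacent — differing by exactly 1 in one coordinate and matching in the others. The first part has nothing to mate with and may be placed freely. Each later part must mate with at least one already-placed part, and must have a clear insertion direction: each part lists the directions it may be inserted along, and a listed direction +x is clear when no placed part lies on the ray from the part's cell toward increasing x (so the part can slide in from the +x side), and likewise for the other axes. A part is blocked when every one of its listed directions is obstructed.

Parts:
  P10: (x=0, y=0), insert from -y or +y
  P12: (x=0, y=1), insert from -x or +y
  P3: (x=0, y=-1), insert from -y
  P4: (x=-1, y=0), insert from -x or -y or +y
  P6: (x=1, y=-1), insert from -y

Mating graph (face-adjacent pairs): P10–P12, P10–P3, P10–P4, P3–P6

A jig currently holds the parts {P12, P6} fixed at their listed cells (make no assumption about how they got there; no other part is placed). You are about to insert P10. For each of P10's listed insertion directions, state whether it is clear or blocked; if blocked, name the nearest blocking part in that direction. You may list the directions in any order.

-y: ray from P10(0, 0) has no placed part ⇒ clear
+y: nearest on ray is P12@(0, 1) ⇒ blocked

+y: blocked by P12; -y: clear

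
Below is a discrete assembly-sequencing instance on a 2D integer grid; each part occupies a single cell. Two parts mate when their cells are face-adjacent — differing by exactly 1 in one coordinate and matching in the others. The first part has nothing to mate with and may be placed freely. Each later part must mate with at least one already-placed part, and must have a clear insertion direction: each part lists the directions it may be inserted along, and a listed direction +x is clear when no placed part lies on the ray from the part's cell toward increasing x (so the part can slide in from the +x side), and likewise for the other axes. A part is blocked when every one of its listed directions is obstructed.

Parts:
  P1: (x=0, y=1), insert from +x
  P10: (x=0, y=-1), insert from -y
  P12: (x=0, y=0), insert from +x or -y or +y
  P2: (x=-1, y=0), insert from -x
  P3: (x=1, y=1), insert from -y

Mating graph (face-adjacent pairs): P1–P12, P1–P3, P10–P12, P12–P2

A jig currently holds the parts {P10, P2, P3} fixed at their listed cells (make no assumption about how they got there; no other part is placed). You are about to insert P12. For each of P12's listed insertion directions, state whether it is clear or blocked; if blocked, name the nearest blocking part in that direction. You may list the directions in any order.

+x: clear; +y: clear; -y: blocked by P10

+x: ray from P12(0, 0) has no placed part ⇒ clear
-y: nearest on ray is P10@(0, -1) ⇒ blocked
+y: ray from P12(0, 0) has no placed part ⇒ clear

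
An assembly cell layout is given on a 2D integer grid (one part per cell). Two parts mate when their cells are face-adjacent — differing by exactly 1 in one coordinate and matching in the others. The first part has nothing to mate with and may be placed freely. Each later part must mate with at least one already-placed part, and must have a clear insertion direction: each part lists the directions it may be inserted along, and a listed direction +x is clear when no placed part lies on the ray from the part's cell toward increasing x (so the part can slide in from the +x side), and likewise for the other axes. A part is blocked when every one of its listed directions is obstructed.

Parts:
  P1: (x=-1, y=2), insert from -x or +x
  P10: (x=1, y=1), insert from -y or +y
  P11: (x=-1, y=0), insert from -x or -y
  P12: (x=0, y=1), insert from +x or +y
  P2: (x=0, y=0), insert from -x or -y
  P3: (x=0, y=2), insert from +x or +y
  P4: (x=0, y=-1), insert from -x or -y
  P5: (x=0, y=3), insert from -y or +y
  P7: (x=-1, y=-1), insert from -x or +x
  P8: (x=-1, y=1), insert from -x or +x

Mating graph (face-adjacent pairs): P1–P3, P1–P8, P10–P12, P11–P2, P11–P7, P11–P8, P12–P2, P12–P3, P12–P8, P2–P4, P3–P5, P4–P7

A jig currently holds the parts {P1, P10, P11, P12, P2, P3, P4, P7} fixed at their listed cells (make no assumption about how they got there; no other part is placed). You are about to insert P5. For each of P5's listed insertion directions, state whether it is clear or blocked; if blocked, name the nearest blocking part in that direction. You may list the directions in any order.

-y: nearest on ray is P3@(0, 2) ⇒ blocked
+y: ray from P5(0, 3) has no placed part ⇒ clear

+y: clear; -y: blocked by P3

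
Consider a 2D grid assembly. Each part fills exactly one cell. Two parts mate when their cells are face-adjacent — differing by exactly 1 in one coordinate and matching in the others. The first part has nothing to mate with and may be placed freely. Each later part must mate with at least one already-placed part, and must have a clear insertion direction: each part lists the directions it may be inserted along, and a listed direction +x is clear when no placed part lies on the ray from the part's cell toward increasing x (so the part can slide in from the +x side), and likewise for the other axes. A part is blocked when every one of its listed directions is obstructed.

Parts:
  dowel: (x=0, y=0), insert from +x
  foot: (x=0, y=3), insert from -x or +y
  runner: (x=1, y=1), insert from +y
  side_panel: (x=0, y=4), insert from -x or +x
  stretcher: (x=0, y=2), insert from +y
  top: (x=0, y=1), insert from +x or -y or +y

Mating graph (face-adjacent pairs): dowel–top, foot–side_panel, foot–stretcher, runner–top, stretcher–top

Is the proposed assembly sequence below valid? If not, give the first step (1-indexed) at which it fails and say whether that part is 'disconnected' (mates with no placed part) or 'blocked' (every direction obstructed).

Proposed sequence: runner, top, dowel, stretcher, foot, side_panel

1. runner@(1, 1) [+y clear] — {runner}
2. top@(0, 1) [-y clear] — {runner, top}
3. dowel@(0, 0) [+x clear] — {dowel, runner, top}
4. stretcher@(0, 2) [+y clear] — {dowel, runner, stretcher, top}
5. foot@(0, 3) [-x clear] — {dowel, foot, runner, stretcher, top}
6. side_panel@(0, 4) [-x clear] — {dowel, foot, runner, side_panel, stretcher, top}

Valid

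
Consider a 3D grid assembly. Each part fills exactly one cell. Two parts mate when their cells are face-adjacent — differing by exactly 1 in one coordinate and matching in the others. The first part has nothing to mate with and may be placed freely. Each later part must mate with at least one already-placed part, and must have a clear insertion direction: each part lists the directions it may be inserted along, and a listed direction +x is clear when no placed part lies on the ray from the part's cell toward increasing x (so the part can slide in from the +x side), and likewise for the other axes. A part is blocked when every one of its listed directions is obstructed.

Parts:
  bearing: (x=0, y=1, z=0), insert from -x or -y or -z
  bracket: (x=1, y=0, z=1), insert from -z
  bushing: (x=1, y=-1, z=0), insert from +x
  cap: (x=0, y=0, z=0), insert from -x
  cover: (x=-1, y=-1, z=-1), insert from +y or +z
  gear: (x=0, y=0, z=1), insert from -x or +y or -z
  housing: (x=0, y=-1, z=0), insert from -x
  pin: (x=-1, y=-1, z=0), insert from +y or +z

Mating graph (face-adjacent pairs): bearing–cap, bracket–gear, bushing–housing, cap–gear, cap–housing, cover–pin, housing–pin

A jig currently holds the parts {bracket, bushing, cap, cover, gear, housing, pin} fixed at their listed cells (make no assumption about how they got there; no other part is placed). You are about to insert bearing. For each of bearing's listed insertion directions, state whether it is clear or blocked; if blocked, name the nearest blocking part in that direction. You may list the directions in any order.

-x: ray from bearing(0, 1, 0) has no placed part ⇒ clear
-y: nearest on ray is cap@(0, 0, 0) ⇒ blocked
-z: ray from bearing(0, 1, 0) has no placed part ⇒ clear

-x: clear; -y: blocked by cap; -z: clear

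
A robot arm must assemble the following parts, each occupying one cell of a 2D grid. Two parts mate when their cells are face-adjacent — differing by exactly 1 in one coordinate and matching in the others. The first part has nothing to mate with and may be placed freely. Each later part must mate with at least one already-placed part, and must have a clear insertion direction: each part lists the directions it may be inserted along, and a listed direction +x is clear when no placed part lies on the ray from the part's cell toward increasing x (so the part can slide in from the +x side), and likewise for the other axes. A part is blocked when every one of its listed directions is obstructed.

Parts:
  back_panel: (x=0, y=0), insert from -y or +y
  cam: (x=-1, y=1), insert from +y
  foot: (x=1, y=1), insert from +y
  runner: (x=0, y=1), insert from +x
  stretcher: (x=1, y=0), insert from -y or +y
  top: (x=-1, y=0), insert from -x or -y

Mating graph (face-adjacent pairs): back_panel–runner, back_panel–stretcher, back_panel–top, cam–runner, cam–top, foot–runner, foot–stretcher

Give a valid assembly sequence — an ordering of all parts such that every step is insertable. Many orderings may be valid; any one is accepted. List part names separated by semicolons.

cam; top; back_panel; stretcher; runner; foot

1. cam@(-1, 1) [+y clear] — {cam}
2. top@(-1, 0) [-x clear] — {cam, top}
3. back_panel@(0, 0) [-y clear] — {back_panel, cam, top}
4. stretcher@(1, 0) [-y clear] — {back_panel, cam, stretcher, top}
5. runner@(0, 1) [+x clear] — {back_panel, cam, runner, stretcher, top}
6. foot@(1, 1) [+y clear] — {back_panel, cam, foot, runner, stretcher, top}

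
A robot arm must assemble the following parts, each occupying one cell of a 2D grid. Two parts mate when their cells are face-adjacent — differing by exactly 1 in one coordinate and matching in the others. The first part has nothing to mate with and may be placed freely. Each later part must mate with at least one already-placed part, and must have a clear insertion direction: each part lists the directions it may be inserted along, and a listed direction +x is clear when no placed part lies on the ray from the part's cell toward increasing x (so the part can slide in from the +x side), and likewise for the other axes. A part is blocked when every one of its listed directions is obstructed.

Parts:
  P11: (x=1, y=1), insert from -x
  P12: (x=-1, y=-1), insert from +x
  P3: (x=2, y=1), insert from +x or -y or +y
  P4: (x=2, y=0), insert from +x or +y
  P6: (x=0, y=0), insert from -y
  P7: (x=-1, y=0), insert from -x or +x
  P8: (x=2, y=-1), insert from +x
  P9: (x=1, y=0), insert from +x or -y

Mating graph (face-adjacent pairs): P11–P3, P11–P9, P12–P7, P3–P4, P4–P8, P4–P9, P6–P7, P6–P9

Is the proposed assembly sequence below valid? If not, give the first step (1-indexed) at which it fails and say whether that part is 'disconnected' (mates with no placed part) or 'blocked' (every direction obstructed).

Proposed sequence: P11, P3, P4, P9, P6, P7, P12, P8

Valid

1. P11@(1, 1) [-x clear] — {P11}
2. P3@(2, 1) [+x clear] — {P11, P3}
3. P4@(2, 0) [+x clear] — {P11, P3, P4}
4. P9@(1, 0) [-y clear] — {P11, P3, P4, P9}
5. P6@(0, 0) [-y clear] — {P11, P3, P4, P6, P9}
6. P7@(-1, 0) [-x clear] — {P11, P3, P4, P6, P7, P9}
7. P12@(-1, -1) [+x clear] — {P11, P12, P3, P4, P6, P7, P9}
8. P8@(2, -1) [+x clear] — {P11, P12, P3, P4, P6, P7, P8, P9}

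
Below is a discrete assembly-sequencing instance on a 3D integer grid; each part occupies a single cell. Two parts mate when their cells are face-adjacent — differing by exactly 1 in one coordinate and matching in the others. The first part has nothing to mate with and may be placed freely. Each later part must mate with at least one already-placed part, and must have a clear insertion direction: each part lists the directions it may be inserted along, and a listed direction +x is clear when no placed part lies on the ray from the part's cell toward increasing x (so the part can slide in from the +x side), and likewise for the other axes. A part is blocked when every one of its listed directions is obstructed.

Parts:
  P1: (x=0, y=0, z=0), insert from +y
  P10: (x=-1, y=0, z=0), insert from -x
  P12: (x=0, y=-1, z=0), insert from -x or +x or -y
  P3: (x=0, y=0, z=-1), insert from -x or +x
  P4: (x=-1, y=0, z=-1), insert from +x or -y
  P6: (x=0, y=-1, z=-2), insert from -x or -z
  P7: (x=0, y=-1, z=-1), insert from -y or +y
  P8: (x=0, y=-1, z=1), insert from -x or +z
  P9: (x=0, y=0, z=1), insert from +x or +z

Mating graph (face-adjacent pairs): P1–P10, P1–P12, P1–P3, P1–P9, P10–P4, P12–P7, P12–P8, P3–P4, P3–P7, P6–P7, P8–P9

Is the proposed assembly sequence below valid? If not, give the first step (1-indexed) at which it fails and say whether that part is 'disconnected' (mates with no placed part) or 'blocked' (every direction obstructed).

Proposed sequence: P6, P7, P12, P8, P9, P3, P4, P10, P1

Valid

1. P6@(0, -1, -2) [-x clear] — {P6}
2. P7@(0, -1, -1) [-y clear] — {P6, P7}
3. P12@(0, -1, 0) [-x clear] — {P12, P6, P7}
4. P8@(0, -1, 1) [-x clear] — {P12, P6, P7, P8}
5. P9@(0, 0, 1) [+x clear] — {P12, P6, P7, P8, P9}
6. P3@(0, 0, -1) [-x clear] — {P12, P3, P6, P7, P8, P9}
7. P4@(-1, 0, -1) [-y clear] — {P12, P3, P4, P6, P7, P8, P9}
8. P10@(-1, 0, 0) [-x clear] — {P10, P12, P3, P4, P6, P7, P8, P9}
9. P1@(0, 0, 0) [+y clear] — {P1, P10, P12, P3, P4, P6, P7, P8, P9}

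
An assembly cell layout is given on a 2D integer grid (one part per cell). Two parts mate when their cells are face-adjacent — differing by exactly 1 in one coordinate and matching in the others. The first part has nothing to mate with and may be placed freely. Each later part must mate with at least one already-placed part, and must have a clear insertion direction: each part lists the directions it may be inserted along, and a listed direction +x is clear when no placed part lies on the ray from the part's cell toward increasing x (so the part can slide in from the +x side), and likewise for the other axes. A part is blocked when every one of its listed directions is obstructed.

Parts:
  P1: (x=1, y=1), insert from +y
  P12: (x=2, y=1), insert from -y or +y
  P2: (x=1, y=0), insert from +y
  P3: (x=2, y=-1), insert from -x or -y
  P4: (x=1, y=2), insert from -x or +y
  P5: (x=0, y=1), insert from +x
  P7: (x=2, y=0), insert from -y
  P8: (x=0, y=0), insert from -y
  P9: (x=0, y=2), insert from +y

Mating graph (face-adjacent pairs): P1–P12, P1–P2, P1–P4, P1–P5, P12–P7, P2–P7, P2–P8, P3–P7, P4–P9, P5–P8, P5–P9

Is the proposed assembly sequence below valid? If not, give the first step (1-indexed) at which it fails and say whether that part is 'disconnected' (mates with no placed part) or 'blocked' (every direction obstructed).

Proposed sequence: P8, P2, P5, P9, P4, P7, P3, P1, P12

1. P8@(0, 0) [-y clear] — {P8}
2. P2@(1, 0) [+y clear] — {P2, P8}
3. P5@(0, 1) [+x clear] — {P2, P5, P8}
4. P9@(0, 2) [+y clear] — {P2, P5, P8, P9}
5. P4@(1, 2) [+y clear] — {P2, P4, P5, P8, P9}
6. P7@(2, 0) [-y clear] — {P2, P4, P5, P7, P8, P9}
7. P3@(2, -1) [-x clear] — {P2, P3, P4, P5, P7, P8, P9}
8. P1@(1, 1) — +y all obstructed ⇒ blocked

Invalid at step 8 (blocked)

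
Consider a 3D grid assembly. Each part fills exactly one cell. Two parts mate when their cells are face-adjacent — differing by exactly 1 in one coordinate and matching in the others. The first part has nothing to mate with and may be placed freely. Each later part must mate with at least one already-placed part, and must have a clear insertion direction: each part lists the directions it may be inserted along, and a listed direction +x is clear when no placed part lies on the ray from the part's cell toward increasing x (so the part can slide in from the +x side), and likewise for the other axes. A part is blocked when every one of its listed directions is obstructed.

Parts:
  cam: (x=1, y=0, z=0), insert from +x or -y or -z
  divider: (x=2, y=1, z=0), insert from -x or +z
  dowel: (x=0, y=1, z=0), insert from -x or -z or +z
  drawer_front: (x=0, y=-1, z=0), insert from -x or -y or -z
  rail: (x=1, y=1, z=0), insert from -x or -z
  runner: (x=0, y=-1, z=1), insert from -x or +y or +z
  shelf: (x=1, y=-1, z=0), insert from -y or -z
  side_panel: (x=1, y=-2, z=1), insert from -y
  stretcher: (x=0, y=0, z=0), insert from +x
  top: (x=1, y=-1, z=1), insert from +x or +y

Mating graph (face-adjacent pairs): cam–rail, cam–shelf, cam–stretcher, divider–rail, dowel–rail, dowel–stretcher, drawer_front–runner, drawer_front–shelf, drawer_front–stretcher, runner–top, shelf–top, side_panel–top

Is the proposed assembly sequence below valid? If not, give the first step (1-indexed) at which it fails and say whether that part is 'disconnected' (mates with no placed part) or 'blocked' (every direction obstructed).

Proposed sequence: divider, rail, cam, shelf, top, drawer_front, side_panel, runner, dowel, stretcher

Invalid at step 10 (blocked)

1. divider@(2, 1, 0) [-x clear] — {divider}
2. rail@(1, 1, 0) [-x clear] — {divider, rail}
3. cam@(1, 0, 0) [+x clear] — {cam, divider, rail}
4. shelf@(1, -1, 0) [-y clear] — {cam, divider, rail, shelf}
5. top@(1, -1, 1) [+x clear] — {cam, divider, rail, shelf, top}
6. drawer_front@(0, -1, 0) [-x clear] — {cam, divider, drawer_front, rail, shelf, top}
7. side_panel@(1, -2, 1) [-y clear] — {cam, divider, drawer_front, rail, shelf, side_panel, top}
8. runner@(0, -1, 1) [-x clear] — {cam, divider, drawer_front, rail, runner, shelf, side_panel, top}
9. dowel@(0, 1, 0) [-x clear] — {cam, divider, dowel, drawer_front, rail, runner, shelf, side_panel, top}
10. stretcher@(0, 0, 0) — +x all obstructed ⇒ blocked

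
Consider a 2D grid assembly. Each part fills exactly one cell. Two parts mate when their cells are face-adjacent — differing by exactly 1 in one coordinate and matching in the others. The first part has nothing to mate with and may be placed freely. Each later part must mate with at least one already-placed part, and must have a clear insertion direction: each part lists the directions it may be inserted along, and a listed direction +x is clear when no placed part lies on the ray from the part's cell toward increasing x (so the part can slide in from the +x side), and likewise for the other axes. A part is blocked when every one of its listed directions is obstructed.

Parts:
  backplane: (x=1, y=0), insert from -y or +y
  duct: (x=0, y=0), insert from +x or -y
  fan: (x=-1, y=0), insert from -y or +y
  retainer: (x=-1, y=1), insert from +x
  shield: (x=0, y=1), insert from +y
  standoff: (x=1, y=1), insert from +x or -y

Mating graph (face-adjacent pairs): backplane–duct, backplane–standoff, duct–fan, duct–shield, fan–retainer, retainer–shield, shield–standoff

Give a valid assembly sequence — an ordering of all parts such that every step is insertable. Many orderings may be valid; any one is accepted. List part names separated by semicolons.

1. backplane@(1, 0) [-y clear] — {backplane}
2. duct@(0, 0) [-y clear] — {backplane, duct}
3. fan@(-1, 0) [-y clear] — {backplane, duct, fan}
4. retainer@(-1, 1) [+x clear] — {backplane, duct, fan, retainer}
5. shield@(0, 1) [+y clear] — {backplane, duct, fan, retainer, shield}
6. standoff@(1, 1) [+x clear] — {backplane, duct, fan, retainer, shield, standoff}

backplane; duct; fan; retainer; shield; standoff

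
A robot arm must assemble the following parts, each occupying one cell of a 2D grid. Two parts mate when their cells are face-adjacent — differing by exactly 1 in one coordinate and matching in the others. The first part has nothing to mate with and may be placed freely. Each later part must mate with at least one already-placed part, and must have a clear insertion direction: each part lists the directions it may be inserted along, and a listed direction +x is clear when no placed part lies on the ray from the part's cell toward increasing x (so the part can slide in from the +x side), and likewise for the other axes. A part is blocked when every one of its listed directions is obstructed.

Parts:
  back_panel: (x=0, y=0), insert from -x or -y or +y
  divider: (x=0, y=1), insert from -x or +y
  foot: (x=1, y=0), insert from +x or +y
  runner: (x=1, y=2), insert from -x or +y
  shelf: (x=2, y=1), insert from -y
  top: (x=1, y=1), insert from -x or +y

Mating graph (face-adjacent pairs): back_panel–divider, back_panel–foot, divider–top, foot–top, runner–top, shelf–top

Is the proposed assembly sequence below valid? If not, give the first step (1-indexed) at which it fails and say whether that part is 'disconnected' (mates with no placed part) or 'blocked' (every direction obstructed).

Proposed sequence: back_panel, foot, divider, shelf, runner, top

1. back_panel@(0, 0) [-x clear] — {back_panel}
2. foot@(1, 0) [+x clear] — {back_panel, foot}
3. divider@(0, 1) [-x clear] — {back_panel, divider, foot}
4. shelf@(2, 1) — no placed neighbour ⇒ disconnected

Invalid at step 4 (disconnected)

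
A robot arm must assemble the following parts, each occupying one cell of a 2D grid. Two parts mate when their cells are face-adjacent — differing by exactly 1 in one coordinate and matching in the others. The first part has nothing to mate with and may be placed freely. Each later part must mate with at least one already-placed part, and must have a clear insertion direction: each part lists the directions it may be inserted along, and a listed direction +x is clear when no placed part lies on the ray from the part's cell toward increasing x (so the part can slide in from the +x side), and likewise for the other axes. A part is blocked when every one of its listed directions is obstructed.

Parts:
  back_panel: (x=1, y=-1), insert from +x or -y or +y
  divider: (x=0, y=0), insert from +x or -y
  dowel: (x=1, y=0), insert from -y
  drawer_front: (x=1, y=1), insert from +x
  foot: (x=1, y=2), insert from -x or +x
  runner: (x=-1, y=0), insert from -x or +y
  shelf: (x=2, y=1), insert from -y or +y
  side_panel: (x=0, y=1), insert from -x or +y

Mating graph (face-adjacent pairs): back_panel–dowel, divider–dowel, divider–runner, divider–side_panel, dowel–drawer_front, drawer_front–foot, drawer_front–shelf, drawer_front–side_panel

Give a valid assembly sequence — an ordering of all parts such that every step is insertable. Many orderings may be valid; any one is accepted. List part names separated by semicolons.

drawer_front; side_panel; shelf; divider; runner; foot; dowel; back_panel

1. drawer_front@(1, 1) [+x clear] — {drawer_front}
2. side_panel@(0, 1) [-x clear] — {drawer_front, side_panel}
3. shelf@(2, 1) [-y clear] — {drawer_front, shelf, side_panel}
4. divider@(0, 0) [+x clear] — {divider, drawer_front, shelf, side_panel}
5. runner@(-1, 0) [-x clear] — {divider, drawer_front, runner, shelf, side_panel}
6. foot@(1, 2) [-x clear] — {divider, drawer_front, foot, runner, shelf, side_panel}
7. dowel@(1, 0) [-y clear] — {divider, dowel, drawer_front, foot, runner, shelf, side_panel}
8. back_panel@(1, -1) [+x clear] — {back_panel, divider, dowel, drawer_front, foot, runner, shelf, side_panel}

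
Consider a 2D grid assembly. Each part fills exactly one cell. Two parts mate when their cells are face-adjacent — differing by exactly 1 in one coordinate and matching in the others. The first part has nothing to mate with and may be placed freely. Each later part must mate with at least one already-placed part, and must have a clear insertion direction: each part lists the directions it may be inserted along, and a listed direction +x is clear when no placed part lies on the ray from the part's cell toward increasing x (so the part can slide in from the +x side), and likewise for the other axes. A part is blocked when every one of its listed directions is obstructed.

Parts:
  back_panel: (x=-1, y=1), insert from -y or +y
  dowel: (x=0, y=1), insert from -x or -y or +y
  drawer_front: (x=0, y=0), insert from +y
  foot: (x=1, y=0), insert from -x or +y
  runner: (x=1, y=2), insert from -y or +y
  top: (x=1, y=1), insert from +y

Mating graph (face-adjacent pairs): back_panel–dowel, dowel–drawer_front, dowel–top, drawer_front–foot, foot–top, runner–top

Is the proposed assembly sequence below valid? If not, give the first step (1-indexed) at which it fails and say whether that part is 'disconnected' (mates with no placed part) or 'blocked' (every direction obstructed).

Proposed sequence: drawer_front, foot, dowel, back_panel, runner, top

Invalid at step 5 (disconnected)

1. drawer_front@(0, 0) [+y clear] — {drawer_front}
2. foot@(1, 0) [+y clear] — {drawer_front, foot}
3. dowel@(0, 1) [-x clear] — {dowel, drawer_front, foot}
4. back_panel@(-1, 1) [-y clear] — {back_panel, dowel, drawer_front, foot}
5. runner@(1, 2) — no placed neighbour ⇒ disconnected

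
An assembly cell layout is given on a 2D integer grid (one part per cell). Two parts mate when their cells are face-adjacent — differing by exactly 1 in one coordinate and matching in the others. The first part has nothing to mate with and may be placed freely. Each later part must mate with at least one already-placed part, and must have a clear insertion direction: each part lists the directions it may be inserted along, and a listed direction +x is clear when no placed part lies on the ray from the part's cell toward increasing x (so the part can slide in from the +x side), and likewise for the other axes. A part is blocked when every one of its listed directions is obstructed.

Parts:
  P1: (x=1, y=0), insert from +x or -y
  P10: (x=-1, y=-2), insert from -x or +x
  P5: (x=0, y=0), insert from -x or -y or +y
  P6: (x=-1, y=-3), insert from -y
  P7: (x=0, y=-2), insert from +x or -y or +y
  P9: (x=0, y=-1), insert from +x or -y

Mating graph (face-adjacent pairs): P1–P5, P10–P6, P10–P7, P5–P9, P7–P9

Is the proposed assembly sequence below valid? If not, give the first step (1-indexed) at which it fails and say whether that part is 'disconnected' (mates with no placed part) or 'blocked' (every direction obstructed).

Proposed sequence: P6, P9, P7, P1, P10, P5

Invalid at step 2 (disconnected)

1. P6@(-1, -3) [-y clear] — {P6}
2. P9@(0, -1) — no placed neighbour ⇒ disconnected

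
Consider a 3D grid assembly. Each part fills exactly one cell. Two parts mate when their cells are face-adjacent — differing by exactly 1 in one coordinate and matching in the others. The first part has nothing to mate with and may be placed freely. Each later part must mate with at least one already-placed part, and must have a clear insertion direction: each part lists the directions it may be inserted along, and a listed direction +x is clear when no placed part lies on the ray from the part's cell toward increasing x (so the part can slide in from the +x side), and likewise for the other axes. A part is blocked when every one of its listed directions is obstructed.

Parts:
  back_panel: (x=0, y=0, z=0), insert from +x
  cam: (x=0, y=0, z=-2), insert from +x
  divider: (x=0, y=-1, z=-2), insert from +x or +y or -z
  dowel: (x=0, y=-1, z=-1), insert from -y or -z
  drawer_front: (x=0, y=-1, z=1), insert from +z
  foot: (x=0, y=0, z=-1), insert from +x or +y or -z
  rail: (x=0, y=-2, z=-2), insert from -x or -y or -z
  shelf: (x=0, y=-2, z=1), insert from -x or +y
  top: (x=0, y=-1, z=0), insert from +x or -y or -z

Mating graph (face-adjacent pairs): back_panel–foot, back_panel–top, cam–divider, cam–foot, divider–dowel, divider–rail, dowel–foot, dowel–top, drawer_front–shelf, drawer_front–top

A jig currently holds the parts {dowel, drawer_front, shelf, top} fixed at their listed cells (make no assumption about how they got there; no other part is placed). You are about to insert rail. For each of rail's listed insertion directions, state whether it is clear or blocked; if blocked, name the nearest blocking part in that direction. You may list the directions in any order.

-x: ray from rail(0, -2, -2) has no placed part ⇒ clear
-y: ray from rail(0, -2, -2) has no placed part ⇒ clear
-z: ray from rail(0, -2, -2) has no placed part ⇒ clear

-x: clear; -y: clear; -z: clear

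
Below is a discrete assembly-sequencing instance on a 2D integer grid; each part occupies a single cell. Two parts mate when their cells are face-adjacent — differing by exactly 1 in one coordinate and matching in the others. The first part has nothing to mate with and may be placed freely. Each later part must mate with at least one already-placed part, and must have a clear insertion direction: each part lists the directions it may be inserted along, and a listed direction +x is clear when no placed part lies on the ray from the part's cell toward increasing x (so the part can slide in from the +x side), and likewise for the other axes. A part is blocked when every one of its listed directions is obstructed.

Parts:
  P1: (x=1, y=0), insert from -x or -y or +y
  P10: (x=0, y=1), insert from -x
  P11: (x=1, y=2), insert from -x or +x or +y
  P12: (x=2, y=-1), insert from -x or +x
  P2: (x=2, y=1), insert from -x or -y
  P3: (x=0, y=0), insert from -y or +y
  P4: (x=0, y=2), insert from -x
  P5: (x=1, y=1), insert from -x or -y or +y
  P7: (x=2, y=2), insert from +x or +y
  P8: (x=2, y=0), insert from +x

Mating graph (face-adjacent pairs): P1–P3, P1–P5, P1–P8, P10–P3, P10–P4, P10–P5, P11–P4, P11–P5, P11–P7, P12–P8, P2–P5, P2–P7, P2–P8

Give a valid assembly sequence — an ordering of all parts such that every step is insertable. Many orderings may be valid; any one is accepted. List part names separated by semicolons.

P8; P12; P2; P7; P5; P10; P3; P4; P11; P1

1. P8@(2, 0) [+x clear] — {P8}
2. P12@(2, -1) [-x clear] — {P12, P8}
3. P2@(2, 1) [-x clear] — {P12, P2, P8}
4. P7@(2, 2) [+x clear] — {P12, P2, P7, P8}
5. P5@(1, 1) [-x clear] — {P12, P2, P5, P7, P8}
6. P10@(0, 1) [-x clear] — {P10, P12, P2, P5, P7, P8}
7. P3@(0, 0) [-y clear] — {P10, P12, P2, P3, P5, P7, P8}
8. P4@(0, 2) [-x clear] — {P10, P12, P2, P3, P4, P5, P7, P8}
9. P11@(1, 2) [+y clear] — {P10, P11, P12, P2, P3, P4, P5, P7, P8}
10. P1@(1, 0) [-y clear] — {P1, P10, P11, P12, P2, P3, P4, P5, P7, P8}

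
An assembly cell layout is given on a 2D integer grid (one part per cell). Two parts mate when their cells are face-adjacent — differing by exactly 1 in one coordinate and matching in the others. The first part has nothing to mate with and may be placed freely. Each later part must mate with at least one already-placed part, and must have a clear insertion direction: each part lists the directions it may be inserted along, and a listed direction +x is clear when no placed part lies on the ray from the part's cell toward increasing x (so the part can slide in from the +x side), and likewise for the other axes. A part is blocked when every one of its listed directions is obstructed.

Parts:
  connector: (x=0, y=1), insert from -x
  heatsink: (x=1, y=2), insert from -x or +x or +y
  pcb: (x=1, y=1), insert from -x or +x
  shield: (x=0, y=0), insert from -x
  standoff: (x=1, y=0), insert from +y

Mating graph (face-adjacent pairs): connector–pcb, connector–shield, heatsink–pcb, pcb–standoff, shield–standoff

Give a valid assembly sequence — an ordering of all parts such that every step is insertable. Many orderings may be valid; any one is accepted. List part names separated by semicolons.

1. connector@(0, 1) [-x clear] — {connector}
2. shield@(0, 0) [-x clear] — {connector, shield}
3. standoff@(1, 0) [+y clear] — {connector, shield, standoff}
4. pcb@(1, 1) [+x clear] — {connector, pcb, shield, standoff}
5. heatsink@(1, 2) [-x clear] — {connector, heatsink, pcb, shield, standoff}

connector; shield; standoff; pcb; heatsink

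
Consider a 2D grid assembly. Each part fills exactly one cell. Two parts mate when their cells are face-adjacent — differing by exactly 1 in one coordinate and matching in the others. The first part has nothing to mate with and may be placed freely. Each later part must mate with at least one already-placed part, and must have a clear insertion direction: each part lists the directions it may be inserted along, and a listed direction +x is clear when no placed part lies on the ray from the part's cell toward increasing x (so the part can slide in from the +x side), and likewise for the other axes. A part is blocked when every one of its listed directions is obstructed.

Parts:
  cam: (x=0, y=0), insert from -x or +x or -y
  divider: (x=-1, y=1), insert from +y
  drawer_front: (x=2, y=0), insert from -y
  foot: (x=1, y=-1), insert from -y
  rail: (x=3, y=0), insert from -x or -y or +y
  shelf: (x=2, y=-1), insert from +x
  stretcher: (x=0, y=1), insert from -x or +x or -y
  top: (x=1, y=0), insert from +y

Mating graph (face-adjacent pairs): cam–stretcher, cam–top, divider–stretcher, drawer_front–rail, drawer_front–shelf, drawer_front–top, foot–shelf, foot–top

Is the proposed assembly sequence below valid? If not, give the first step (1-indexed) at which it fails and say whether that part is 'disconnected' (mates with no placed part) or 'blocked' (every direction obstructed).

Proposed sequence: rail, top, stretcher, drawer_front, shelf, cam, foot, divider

Invalid at step 2 (disconnected)

1. rail@(3, 0) [-x clear] — {rail}
2. top@(1, 0) — no placed neighbour ⇒ disconnected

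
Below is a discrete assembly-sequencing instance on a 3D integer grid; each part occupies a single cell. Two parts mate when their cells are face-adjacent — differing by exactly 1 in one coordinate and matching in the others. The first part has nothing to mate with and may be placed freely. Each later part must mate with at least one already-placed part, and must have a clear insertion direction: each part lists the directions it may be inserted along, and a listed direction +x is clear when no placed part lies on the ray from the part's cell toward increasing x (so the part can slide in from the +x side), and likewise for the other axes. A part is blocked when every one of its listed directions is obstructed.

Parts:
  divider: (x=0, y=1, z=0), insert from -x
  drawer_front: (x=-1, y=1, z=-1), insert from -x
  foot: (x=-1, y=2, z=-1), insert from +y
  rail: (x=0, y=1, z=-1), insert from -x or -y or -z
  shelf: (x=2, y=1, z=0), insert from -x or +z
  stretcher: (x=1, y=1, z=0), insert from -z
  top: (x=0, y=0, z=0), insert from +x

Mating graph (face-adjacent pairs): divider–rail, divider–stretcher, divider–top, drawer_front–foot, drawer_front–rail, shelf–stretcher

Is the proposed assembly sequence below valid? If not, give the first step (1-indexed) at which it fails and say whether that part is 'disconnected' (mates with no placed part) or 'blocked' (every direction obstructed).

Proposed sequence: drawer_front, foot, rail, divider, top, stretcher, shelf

Valid

1. drawer_front@(-1, 1, -1) [-x clear] — {drawer_front}
2. foot@(-1, 2, -1) [+y clear] — {drawer_front, foot}
3. rail@(0, 1, -1) [-y clear] — {drawer_front, foot, rail}
4. divider@(0, 1, 0) [-x clear] — {divider, drawer_front, foot, rail}
5. top@(0, 0, 0) [+x clear] — {divider, drawer_front, foot, rail, top}
6. stretcher@(1, 1, 0) [-z clear] — {divider, drawer_front, foot, rail, stretcher, top}
7. shelf@(2, 1, 0) [+z clear] — {divider, drawer_front, foot, rail, shelf, stretcher, top}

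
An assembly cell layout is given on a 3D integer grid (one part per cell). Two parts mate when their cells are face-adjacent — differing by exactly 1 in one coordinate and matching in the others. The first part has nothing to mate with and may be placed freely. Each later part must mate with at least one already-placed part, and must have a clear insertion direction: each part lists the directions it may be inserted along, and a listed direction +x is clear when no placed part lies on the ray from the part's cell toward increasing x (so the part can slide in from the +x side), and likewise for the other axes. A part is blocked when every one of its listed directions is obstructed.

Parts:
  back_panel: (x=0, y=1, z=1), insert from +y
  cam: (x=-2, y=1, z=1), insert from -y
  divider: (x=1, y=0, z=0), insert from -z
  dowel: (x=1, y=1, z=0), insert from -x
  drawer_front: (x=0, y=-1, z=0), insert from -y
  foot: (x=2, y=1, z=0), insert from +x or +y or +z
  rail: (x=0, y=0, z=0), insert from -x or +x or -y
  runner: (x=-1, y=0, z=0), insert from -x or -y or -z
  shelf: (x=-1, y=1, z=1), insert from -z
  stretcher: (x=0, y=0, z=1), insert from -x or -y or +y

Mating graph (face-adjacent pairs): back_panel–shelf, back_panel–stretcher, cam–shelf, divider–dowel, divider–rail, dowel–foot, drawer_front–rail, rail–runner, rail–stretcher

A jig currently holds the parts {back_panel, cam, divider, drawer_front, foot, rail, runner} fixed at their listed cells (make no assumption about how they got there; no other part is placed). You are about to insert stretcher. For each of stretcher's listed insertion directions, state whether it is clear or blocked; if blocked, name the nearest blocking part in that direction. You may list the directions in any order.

+y: blocked by back_panel; -x: clear; -y: clear

-x: ray from stretcher(0, 0, 1) has no placed part ⇒ clear
-y: ray from stretcher(0, 0, 1) has no placed part ⇒ clear
+y: nearest on ray is back_panel@(0, 1, 1) ⇒ blocked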